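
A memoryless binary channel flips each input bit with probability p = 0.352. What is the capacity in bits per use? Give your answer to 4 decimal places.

0.0642 bits

Binary symmetric channel: C = 1 − h₂(ε) where h₂ is the binary entropy function.
h₂(0.352) = −0.352·log₂0.352 − 0.648·log₂0.648 = 0.9358.
C = 1 − 0.9358 = 0.0642 bits per channel use.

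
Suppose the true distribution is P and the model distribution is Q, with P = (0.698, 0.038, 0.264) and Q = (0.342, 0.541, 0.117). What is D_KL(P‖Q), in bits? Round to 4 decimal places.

0.8827 bits

D(P‖Q) = Σ p·log₂(p/q).
  0.698·log₂(0.698/0.342) = 0.71840
  0.038·log₂(0.038/0.541) = -0.14560
  0.264·log₂(0.264/0.117) = 0.30994
D(P‖Q) = 0.8827 bits.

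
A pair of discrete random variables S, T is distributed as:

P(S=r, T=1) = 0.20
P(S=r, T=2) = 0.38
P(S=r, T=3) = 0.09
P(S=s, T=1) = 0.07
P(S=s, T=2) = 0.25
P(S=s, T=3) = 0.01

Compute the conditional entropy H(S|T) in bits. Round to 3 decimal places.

Chain rule: H(S|T) = H(S,T) − H(T).
Marginals: p(S) = (0.6700, 0.3300), p(T) = (0.2700, 0.6300, 0.1000).
H(S,T) = 2.1425 bits; H(T) = 1.2622 bits.
H(S|T) = 2.1425 − 1.2622 = 0.880 bits.

0.880 bits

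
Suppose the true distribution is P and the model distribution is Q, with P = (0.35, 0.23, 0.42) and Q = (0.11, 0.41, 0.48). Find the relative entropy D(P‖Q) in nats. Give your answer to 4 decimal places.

0.2161 nats

D(P‖Q) = Σ p·ln(p/q).
  0.35·ln(0.35/0.11) = 0.40511
  0.23·ln(0.23/0.41) = -0.13296
  0.42·ln(0.42/0.48) = -0.05608
D(P‖Q) = 0.2161 nats.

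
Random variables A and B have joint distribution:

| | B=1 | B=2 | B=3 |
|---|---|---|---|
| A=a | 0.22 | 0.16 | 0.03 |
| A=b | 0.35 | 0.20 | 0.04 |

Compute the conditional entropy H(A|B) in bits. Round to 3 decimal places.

Marginals: p(A) = (0.4100, 0.5900), p(B) = (0.5700, 0.3600, 0.0700).
H(A|B) = Σ p(B) · H(A|B=·).
  B=1: p=0.5700, H(A|B=1) = 0.9621
  B=2: p=0.3600, H(A|B=2) = 0.9911
  B=3: p=0.0700, H(A|B=3) = 0.9852
Weighted sum = 0.974 bits.

0.974 bits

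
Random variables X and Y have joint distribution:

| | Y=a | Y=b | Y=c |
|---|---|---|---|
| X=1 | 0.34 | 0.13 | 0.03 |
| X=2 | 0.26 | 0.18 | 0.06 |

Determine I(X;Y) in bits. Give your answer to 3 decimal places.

0.021 bits

Marginals: p(X) = (0.5000, 0.5000), p(Y) = (0.6000, 0.3100, 0.0900).
I(X;Y) = H(X) + H(Y) − H(X,Y).
H(X) = 1.0000, H(Y) = 1.2786, H(X,Y) = 2.2577.
I(X;Y) = 1.0000 + 1.2786 − 2.2577 = 0.021 bits.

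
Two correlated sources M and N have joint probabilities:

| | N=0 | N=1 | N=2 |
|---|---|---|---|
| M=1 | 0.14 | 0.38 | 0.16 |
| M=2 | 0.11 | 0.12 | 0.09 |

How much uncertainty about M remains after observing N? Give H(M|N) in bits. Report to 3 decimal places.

0.881 bits

Chain rule: H(M|N) = H(M,N) − H(N).
Marginals: p(M) = (0.6800, 0.3200), p(N) = (0.2500, 0.5000, 0.2500).
H(M,N) = 2.3806 bits; H(N) = 1.5000 bits.
H(M|N) = 2.3806 − 1.5000 = 0.881 bits.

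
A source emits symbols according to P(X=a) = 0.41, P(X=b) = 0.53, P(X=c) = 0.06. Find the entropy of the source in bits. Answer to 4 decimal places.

H(X) = −Σ p·log₂ p.
  −(0.41)·log₂(0.41) = 0.52738
  −(0.53)·log₂(0.53) = 0.48545
  −(0.06)·log₂(0.06) = 0.24353
Sum: 0.52738 + 0.48545 + 0.24353 = 1.2564 bits.

1.2564 bits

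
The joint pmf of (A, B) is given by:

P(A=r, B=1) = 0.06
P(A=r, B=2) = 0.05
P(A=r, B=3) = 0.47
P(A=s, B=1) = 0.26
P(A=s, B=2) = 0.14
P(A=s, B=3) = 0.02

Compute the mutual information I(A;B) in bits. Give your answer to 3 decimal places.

Marginals: p(A) = (0.5800, 0.4200), p(B) = (0.3200, 0.1900, 0.4900).
I(A;B) = Σ p(x,y)·log₂[p(x,y)/(p(x)p(y))].
  (r,1): 0.06·log₂(0.3233) = -0.0977
  (r,2): 0.05·log₂(0.4537) = -0.0570
  (r,3): 0.47·log₂(1.6538) = 0.3411
  (s,1): 0.26·log₂(1.9345) = 0.2475
  (s,2): 0.14·log₂(1.7544) = 0.1135
  (s,3): 0.02·log₂(0.0972) = -0.0673
Sum = 0.480 bits.

0.480 bits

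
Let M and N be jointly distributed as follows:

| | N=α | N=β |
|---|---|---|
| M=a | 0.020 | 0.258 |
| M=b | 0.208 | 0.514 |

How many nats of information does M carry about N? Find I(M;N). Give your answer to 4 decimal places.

0.0314 nats

Marginals: p(M) = (0.2780, 0.7220), p(N) = (0.2280, 0.7720).
I(M;N) = H(M) + H(N) − H(M,N).
H(M) = 0.5911, H(N) = 0.5368, H(M,N) = 1.0965.
I(M;N) = 0.5911 + 0.5368 − 1.0965 = 0.0314 nats.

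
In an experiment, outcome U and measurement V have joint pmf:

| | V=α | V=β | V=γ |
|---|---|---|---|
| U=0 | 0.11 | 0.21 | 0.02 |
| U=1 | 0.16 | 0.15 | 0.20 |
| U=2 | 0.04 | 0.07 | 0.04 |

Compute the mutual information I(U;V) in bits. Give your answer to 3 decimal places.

Marginals: p(U) = (0.3400, 0.5100, 0.1500), p(V) = (0.3100, 0.4300, 0.2600).
I(U;V) = H(U) + H(V) − H(U,V).
H(U) = 1.4351, H(V) = 1.5526, H(U,V) = 2.8740.
I(U;V) = 1.4351 + 1.5526 − 2.8740 = 0.114 bits.

0.114 bits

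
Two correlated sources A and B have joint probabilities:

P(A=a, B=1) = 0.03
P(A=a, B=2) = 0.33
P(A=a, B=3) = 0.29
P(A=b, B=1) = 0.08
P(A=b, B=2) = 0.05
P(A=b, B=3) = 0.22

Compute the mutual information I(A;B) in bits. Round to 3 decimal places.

0.125 bits

Marginals: p(A) = (0.6500, 0.3500), p(B) = (0.1100, 0.3800, 0.5100).
I(A;B) = H(A) + H(B) − H(A,B).
H(A) = 0.9341, H(B) = 1.3762, H(A,B) = 2.1857.
I(A;B) = 0.9341 + 1.3762 − 2.1857 = 0.125 bits.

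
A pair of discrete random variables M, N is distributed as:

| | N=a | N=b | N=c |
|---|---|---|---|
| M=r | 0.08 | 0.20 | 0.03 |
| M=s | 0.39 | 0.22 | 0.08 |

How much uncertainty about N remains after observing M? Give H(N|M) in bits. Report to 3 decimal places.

Marginals: p(M) = (0.3100, 0.6900), p(N) = (0.4700, 0.4200, 0.1100).
H(N|M) = Σ p(M) · H(N|M=·).
  M=r: p=0.3100, H(N|M=r) = 1.2383
  M=s: p=0.6900, H(N|M=s) = 1.3514
Weighted sum = 1.316 bits.

1.316 bits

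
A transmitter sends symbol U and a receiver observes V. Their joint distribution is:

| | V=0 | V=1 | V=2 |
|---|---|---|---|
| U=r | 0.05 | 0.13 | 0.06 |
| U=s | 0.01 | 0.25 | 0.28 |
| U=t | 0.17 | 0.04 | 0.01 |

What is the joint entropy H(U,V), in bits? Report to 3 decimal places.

H(U,V) = −Σ p(x,y)·log₂ p(x,y) over all 9 cells.
  cell (r,0): −0.05·log₂0.05 = 0.2161
  cell (r,1): −0.13·log₂0.13 = 0.3826
  cell (r,2): −0.06·log₂0.06 = 0.2435
  cell (s,0): −0.01·log₂0.01 = 0.0664
  cell (s,1): −0.25·log₂0.25 = 0.5000
  cell (s,2): −0.28·log₂0.28 = 0.5142
  cell (t,0): −0.17·log₂0.17 = 0.4346
  cell (t,1): −0.04·log₂0.04 = 0.1858
  cell (t,2): −0.01·log₂0.01 = 0.0664
Sum = 2.610 bits.

2.610 bits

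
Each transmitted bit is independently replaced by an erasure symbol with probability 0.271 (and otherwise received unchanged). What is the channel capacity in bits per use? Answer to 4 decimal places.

Binary erasure channel: capacity C = 1 − ε.
C = 1 − 0.271 = 0.7290 bits per channel use.

0.7290 bits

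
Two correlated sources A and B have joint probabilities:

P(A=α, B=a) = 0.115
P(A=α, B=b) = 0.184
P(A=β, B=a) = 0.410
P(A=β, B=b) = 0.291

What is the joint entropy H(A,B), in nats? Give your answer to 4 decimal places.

H(A,B) = −Σ p(x,y)·ln p(x,y) over all 4 cells.
  cell (α,a): −0.115·ln0.115 = 0.24872
  cell (α,b): −0.184·ln0.184 = 0.31148
  cell (β,a): −0.410·ln0.410 = 0.36556
  cell (β,b): −0.291·ln0.291 = 0.35922
Sum = 1.2850 nats.

1.2850 nats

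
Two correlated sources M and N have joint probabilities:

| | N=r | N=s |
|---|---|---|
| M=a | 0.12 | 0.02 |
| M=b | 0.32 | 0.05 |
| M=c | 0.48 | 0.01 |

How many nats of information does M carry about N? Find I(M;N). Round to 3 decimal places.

Marginals: p(M) = (0.1400, 0.3700, 0.4900), p(N) = (0.9200, 0.0800).
I(M;N) = H(M) + H(N) − H(M,N).
H(M) = 0.9927, H(N) = 0.2788, H(M,N) = 1.2454.
I(M;N) = 0.9927 + 0.2788 − 1.2454 = 0.026 nats.

0.026 nats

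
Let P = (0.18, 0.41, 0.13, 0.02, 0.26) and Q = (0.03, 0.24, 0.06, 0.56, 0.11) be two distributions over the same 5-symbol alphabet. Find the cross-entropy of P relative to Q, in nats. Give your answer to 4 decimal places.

H(P,Q) = −Σ p·ln q.
  −0.18·ln(0.03) = 0.63118
  −0.41·ln(0.24) = 0.58512
  −0.13·ln(0.06) = 0.36574
  −0.02·ln(0.56) = 0.01160
  −0.26·ln(0.11) = 0.57389
H(P,Q) = 2.1675 nats.

2.1675 nats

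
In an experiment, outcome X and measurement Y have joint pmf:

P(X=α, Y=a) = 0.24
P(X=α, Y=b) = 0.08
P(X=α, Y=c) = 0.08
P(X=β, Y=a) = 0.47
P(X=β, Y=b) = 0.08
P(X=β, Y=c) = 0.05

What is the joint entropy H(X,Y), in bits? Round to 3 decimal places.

H(X,Y) = −Σ p(x,y)·log₂ p(x,y) over all 6 cells.
  cell (α,a): −0.24·log₂0.24 = 0.4941
  cell (α,b): −0.08·log₂0.08 = 0.2915
  cell (α,c): −0.08·log₂0.08 = 0.2915
  cell (β,a): −0.47·log₂0.47 = 0.5120
  cell (β,b): −0.08·log₂0.08 = 0.2915
  cell (β,c): −0.05·log₂0.05 = 0.2161
Sum = 2.097 bits.

2.097 bits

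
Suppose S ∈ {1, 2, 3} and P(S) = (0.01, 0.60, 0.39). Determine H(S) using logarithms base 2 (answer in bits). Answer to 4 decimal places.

1.0384 bits

H(S) = −Σ p·log₂ p.
  −(0.01)·log₂(0.01) = 0.06644
  −(0.60)·log₂(0.60) = 0.44218
  −(0.39)·log₂(0.39) = 0.52980
Sum: 0.06644 + 0.44218 + 0.52980 = 1.0384 bits.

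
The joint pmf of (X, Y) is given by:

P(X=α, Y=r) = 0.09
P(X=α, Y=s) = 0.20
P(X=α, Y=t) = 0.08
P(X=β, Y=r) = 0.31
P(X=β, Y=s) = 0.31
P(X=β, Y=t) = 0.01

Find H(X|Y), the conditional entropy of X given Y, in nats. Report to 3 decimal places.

Marginals: p(X) = (0.3700, 0.6300), p(Y) = (0.4000, 0.5100, 0.0900).
H(X|Y) = Σ p(Y) · H(X|Y=·).
  Y=r: p=0.4000, H(X|Y=r) = 0.5332
  Y=s: p=0.5100, H(X|Y=s) = 0.6697
  Y=t: p=0.0900, H(X|Y=t) = 0.3488
Weighted sum = 0.586 nats.

0.586 nats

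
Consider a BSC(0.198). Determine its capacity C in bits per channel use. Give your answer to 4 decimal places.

0.2821 bits

Binary symmetric channel: C = 1 − h₂(ε) where h₂ is the binary entropy function.
h₂(0.198) = −0.198·log₂0.198 − 0.802·log₂0.802 = 0.7179.
C = 1 − 0.7179 = 0.2821 bits per channel use.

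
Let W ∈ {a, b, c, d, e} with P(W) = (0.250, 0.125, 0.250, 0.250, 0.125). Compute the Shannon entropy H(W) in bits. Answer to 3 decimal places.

H(W) = −Σ p·log₂ p.
  −(0.250)·log₂(0.250) = 0.5000
  −(0.125)·log₂(0.125) = 0.3750
  −(0.250)·log₂(0.250) = 0.5000
  −(0.250)·log₂(0.250) = 0.5000
  −(0.125)·log₂(0.125) = 0.3750
Sum: 0.5000 + 0.3750 + 0.5000 + 0.5000 + 0.3750 = 2.250 bits.

2.250 bits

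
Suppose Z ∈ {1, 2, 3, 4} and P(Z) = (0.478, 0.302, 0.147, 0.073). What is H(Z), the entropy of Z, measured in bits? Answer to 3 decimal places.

H(Z) = −Σ p·log₂ p.
  −(0.478)·log₂(0.478) = 0.5090
  −(0.302)·log₂(0.302) = 0.5217
  −(0.147)·log₂(0.147) = 0.4066
  −(0.073)·log₂(0.073) = 0.2756
Sum: 0.5090 + 0.5217 + 0.4066 + 0.2756 = 1.713 bits.

1.713 bits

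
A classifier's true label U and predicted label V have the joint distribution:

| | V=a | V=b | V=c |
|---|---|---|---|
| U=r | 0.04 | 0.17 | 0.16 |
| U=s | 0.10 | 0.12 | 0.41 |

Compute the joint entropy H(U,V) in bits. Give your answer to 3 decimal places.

H(U,V) = −Σ p(x,y)·log₂ p(x,y) over all 6 cells.
  cell (r,a): −0.04·log₂0.04 = 0.1858
  cell (r,b): −0.17·log₂0.17 = 0.4346
  cell (r,c): −0.16·log₂0.16 = 0.4230
  cell (s,a): −0.10·log₂0.10 = 0.3322
  cell (s,b): −0.12·log₂0.12 = 0.3671
  cell (s,c): −0.41·log₂0.41 = 0.5274
Sum = 2.270 bits.

2.270 bits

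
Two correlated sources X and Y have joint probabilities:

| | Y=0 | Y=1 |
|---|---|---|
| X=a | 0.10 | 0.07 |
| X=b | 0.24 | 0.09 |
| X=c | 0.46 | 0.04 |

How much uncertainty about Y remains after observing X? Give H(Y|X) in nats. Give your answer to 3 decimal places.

0.448 nats

Chain rule: H(Y|X) = H(X,Y) − H(X).
Marginals: p(X) = (0.1700, 0.3300, 0.5000), p(Y) = (0.8000, 0.2000).
H(X,Y) = 1.4616 nats; H(X) = 1.0137 nats.
H(Y|X) = 1.4616 − 1.0137 = 0.448 nats.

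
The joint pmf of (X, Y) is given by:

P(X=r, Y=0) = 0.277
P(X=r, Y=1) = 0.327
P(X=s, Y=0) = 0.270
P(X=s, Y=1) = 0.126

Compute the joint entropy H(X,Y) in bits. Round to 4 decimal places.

1.9269 bits

H(X,Y) = −Σ p(x,y)·log₂ p(x,y) over all 4 cells.
  cell (r,0): −0.277·log₂0.277 = 0.51302
  cell (r,1): −0.327·log₂0.327 = 0.52733
  cell (s,0): −0.270·log₂0.270 = 0.51002
  cell (s,1): −0.126·log₂0.126 = 0.37655
Sum = 1.9269 bits.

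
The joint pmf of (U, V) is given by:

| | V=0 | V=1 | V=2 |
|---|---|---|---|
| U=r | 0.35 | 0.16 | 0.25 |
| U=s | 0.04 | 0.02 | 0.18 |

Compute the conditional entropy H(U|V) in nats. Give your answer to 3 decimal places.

Chain rule: H(U|V) = H(U,V) − H(V).
Marginals: p(U) = (0.7600, 0.2400), p(V) = (0.3900, 0.1800, 0.4300).
H(U,V) = 1.5229 nats; H(V) = 1.0388 nats.
H(U|V) = 1.5229 − 1.0388 = 0.484 nats.

0.484 nats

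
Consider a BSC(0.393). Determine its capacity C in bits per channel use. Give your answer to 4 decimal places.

Binary symmetric channel: C = 1 − h₂(ε) where h₂ is the binary entropy function.
h₂(0.393) = −0.393·log₂0.393 − 0.607·log₂0.607 = 0.9667.
C = 1 − 0.9667 = 0.0333 bits per channel use.

0.0333 bits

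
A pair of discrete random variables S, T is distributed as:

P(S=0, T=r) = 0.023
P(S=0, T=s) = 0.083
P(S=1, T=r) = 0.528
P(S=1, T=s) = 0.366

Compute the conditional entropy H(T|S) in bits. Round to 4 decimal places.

0.9527 bits

Chain rule: H(T|S) = H(S,T) − H(S).
Marginals: p(S) = (0.1060, 0.8940), p(T) = (0.5510, 0.4490).
H(S,T) = 1.4404 bits; H(S) = 0.4877 bits.
H(T|S) = 1.4404 − 0.4877 = 0.9527 bits.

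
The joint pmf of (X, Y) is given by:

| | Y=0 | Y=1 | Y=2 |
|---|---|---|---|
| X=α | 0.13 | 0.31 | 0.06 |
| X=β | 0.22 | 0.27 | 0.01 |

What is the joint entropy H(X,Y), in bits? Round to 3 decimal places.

H(X,Y) = −Σ p(x,y)·log₂ p(x,y) over all 6 cells.
  cell (α,0): −0.13·log₂0.13 = 0.3826
  cell (α,1): −0.31·log₂0.31 = 0.5238
  cell (α,2): −0.06·log₂0.06 = 0.2435
  cell (β,0): −0.22·log₂0.22 = 0.4806
  cell (β,1): −0.27·log₂0.27 = 0.5100
  cell (β,2): −0.01·log₂0.01 = 0.0664
Sum = 2.207 bits.

2.207 bits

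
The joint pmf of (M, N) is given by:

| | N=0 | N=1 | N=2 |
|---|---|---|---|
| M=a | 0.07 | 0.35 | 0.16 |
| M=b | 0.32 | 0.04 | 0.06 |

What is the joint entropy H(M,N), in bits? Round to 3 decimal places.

2.177 bits

H(M,N) = −Σ p(x,y)·log₂ p(x,y) over all 6 cells.
  cell (a,0): −0.07·log₂0.07 = 0.2686
  cell (a,1): −0.35·log₂0.35 = 0.5301
  cell (a,2): −0.16·log₂0.16 = 0.4230
  cell (b,0): −0.32·log₂0.32 = 0.5260
  cell (b,1): −0.04·log₂0.04 = 0.1858
  cell (b,2): −0.06·log₂0.06 = 0.2435
Sum = 2.177 bits.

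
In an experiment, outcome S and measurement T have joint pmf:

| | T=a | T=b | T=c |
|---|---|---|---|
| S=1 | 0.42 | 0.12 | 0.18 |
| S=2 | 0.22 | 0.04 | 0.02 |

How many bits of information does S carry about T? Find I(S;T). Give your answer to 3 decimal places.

Marginals: p(S) = (0.7200, 0.2800), p(T) = (0.6400, 0.1600, 0.2000).
I(S;T) = Σ p(x,y)·log₂[p(x,y)/(p(x)p(y))].
  (1,a): 0.42·log₂(0.9115) = -0.0562
  (1,b): 0.12·log₂(1.0417) = 0.0071
  (1,c): 0.18·log₂(1.2500) = 0.0579
  (2,a): 0.22·log₂(1.2277) = 0.0651
  (2,b): 0.04·log₂(0.8929) = -0.0065
  (2,c): 0.02·log₂(0.3571) = -0.0297
Sum = 0.038 bits.

0.038 bits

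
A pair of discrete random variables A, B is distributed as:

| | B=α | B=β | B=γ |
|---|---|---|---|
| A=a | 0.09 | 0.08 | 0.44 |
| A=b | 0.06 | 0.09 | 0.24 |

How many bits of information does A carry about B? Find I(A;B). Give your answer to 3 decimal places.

Marginals: p(A) = (0.6100, 0.3900), p(B) = (0.1500, 0.1700, 0.6800).
I(A;B) = H(A) + H(B) − H(A,B).
H(A) = 0.9648, H(B) = 1.2235, H(A,B) = 2.1756.
I(A;B) = 0.9648 + 1.2235 − 2.1756 = 0.013 bits.

0.013 bits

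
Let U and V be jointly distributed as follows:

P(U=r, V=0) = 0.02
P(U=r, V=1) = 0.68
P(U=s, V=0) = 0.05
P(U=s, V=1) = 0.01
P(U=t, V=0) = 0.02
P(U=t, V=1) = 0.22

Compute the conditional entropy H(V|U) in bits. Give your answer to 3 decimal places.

0.269 bits

Marginals: p(U) = (0.7000, 0.0600, 0.2400), p(V) = (0.0900, 0.9100).
H(V|U) = Σ p(U) · H(V|U=·).
  U=r: p=0.7000, H(V|U=r) = 0.1872
  U=s: p=0.0600, H(V|U=s) = 0.6500
  U=t: p=0.2400, H(V|U=t) = 0.4138
Weighted sum = 0.269 bits.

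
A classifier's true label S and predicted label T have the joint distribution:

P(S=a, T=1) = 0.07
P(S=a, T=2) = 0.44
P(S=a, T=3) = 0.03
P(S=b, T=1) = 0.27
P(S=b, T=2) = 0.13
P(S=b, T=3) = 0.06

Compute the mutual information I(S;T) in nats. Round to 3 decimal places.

0.154 nats

Marginals: p(S) = (0.5400, 0.4600), p(T) = (0.3400, 0.5700, 0.0900).
I(S;T) = H(S) + H(T) − H(S,T).
H(S) = 0.6899, H(T) = 0.9039, H(S,T) = 1.4401.
I(S;T) = 0.6899 + 0.9039 − 1.4401 = 0.154 nats.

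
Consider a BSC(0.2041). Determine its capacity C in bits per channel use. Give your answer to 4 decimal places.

Binary symmetric channel: C = 1 − h₂(ε) where h₂ is the binary entropy function.
h₂(0.2041) = −0.2041·log₂0.2041 − 0.7959·log₂0.7959 = 0.7301.
C = 1 − 0.7301 = 0.2699 bits per channel use.

0.2699 bits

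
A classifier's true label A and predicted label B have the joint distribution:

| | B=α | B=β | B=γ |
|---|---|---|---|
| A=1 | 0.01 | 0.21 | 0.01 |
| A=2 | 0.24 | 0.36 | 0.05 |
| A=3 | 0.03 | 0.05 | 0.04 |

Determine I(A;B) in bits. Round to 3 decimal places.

0.133 bits

Marginals: p(A) = (0.2300, 0.6500, 0.1200), p(B) = (0.2800, 0.6200, 0.1000).
I(A;B) = Σ p(x,y)·log₂[p(x,y)/(p(x)p(y))].
  (1,α): 0.01·log₂(0.1553) = -0.0269
  (1,β): 0.21·log₂(1.4727) = 0.1173
  (1,γ): 0.01·log₂(0.4348) = -0.0120
  (2,α): 0.24·log₂(1.3187) = 0.0958
  (2,β): 0.36·log₂(0.8933) = -0.0586
  (2,γ): 0.05·log₂(0.7692) = -0.0189
  (3,α): 0.03·log₂(0.8929) = -0.0049
  (3,β): 0.05·log₂(0.6720) = -0.0287
  (3,γ): 0.04·log₂(3.3333) = 0.0695
Sum = 0.133 bits.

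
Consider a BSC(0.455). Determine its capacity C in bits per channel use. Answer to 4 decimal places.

0.0059 bits

Binary symmetric channel: C = 1 − h₂(ε) where h₂ is the binary entropy function.
h₂(0.455) = −0.455·log₂0.455 − 0.545·log₂0.545 = 0.9941.
C = 1 − 0.9941 = 0.0059 bits per channel use.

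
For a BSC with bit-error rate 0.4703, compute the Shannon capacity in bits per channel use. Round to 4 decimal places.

Binary symmetric channel: C = 1 − h₂(ε) where h₂ is the binary entropy function.
h₂(0.4703) = −0.4703·log₂0.4703 − 0.5297·log₂0.5297 = 0.9975.
C = 1 − 0.9975 = 0.0025 bits per channel use.

0.0025 bits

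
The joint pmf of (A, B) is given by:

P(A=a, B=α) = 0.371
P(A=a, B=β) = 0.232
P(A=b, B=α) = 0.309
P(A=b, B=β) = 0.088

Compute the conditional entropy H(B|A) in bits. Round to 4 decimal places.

Marginals: p(A) = (0.6030, 0.3970), p(B) = (0.6800, 0.3200).
H(B|A) = Σ p(A) · H(B|A=·).
  A=a: p=0.6030, H(B|A=a) = 0.9613
  A=b: p=0.3970, H(B|A=b) = 0.7632
Weighted sum = 0.8827 bits.

0.8827 bits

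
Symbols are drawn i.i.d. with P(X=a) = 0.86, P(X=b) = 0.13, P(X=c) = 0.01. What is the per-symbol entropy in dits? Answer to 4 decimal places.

H(X) = −Σ p·log₁₀ p.
  −(0.86)·log₁₀(0.86) = 0.05633
  −(0.13)·log₁₀(0.13) = 0.11519
  −(0.01)·log₁₀(0.01) = 0.02000
Sum: 0.05633 + 0.11519 + 0.02000 = 0.1915 dits.

0.1915 dits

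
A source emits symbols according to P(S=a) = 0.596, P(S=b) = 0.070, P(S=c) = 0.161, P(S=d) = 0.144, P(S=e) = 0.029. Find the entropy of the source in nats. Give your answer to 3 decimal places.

1.170 nats

H(S) = −Σ p·ln p.
  −(0.596)·ln(0.596) = 0.3084
  −(0.070)·ln(0.070) = 0.1861
  −(0.161)·ln(0.161) = 0.2940
  −(0.144)·ln(0.144) = 0.2791
  −(0.029)·ln(0.029) = 0.1027
Sum: 0.3084 + 0.1861 + 0.2940 + 0.2791 + 0.1027 = 1.170 nats.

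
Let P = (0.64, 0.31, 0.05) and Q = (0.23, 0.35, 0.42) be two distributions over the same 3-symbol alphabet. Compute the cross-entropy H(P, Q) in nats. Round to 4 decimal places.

H(P,Q) = −Σ p·ln q.
  −0.64·ln(0.23) = 0.94059
  −0.31·ln(0.35) = 0.32544
  −0.05·ln(0.42) = 0.04338
H(P,Q) = 1.3094 nats.

1.3094 nats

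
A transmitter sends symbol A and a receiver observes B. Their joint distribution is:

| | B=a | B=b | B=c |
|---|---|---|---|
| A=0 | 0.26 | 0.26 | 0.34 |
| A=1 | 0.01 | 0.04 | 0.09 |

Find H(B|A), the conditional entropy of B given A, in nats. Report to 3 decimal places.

Marginals: p(A) = (0.8600, 0.1400), p(B) = (0.2700, 0.3000, 0.4300).
H(B|A) = Σ p(A) · H(B|A=·).
  A=0: p=0.8600, H(B|A=0) = 1.0902
  A=1: p=0.1400, H(B|A=1) = 0.8305
Weighted sum = 1.054 nats.

1.054 nats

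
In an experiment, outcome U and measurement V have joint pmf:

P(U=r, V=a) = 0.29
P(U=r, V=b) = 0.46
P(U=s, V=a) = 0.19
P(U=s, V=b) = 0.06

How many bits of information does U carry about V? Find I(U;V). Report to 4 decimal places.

0.0781 bits

Marginals: p(U) = (0.7500, 0.2500), p(V) = (0.4800, 0.5200).
I(U;V) = H(U) + H(V) − H(U,V).
H(U) = 0.8113, H(V) = 0.9988, H(U,V) = 1.7320.
I(U;V) = 0.8113 + 0.9988 − 1.7320 = 0.0781 bits.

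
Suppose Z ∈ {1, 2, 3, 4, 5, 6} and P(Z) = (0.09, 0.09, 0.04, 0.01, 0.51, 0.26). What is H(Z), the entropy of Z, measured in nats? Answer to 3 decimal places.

1.302 nats

H(Z) = −Σ p·ln p.
  −(0.09)·ln(0.09) = 0.2167
  −(0.09)·ln(0.09) = 0.2167
  −(0.04)·ln(0.04) = 0.1288
  −(0.01)·ln(0.01) = 0.0461
  −(0.51)·ln(0.51) = 0.3434
  −(0.26)·ln(0.26) = 0.3502
Sum: 0.2167 + 0.2167 + 0.1288 + 0.0461 + 0.3434 + 0.3502 = 1.302 nats.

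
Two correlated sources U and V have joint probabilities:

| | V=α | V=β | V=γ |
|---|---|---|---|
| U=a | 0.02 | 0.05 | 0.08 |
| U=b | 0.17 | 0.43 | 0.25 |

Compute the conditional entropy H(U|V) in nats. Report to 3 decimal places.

Marginals: p(U) = (0.1500, 0.8500), p(V) = (0.1900, 0.4800, 0.3300).
H(U|V) = Σ p(V) · H(U|V=·).
  V=α: p=0.1900, H(U|V=α) = 0.3365
  V=β: p=0.4800, H(U|V=β) = 0.3341
  V=γ: p=0.3300, H(U|V=γ) = 0.5539
Weighted sum = 0.407 nats.

0.407 nats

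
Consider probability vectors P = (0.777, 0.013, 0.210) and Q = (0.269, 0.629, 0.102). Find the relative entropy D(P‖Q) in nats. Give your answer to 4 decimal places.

0.9254 nats

D(P‖Q) = Σ p·ln(p/q).
  0.777·ln(0.777/0.269) = 0.82419
  0.013·ln(0.013/0.629) = -0.05043
  0.210·ln(0.210/0.102) = 0.15165
D(P‖Q) = 0.9254 nats.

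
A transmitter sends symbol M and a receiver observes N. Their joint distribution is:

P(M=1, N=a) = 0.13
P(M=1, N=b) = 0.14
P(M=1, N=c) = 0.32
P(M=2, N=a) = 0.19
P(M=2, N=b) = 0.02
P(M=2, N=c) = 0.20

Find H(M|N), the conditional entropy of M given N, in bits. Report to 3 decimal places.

Chain rule: H(M|N) = H(M,N) − H(N).
Marginals: p(M) = (0.5900, 0.4100), p(N) = (0.3200, 0.1600, 0.5200).
H(M,N) = 2.3383 bits; H(N) = 1.4396 bits.
H(M|N) = 2.3383 − 1.4396 = 0.899 bits.

0.899 bits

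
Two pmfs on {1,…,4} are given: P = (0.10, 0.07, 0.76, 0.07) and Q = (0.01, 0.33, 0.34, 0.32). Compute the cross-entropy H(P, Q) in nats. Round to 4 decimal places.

1.4378 nats

H(P,Q) = −Σ p·ln q.
  −0.10·ln(0.01) = 0.46052
  −0.07·ln(0.33) = 0.07761
  −0.76·ln(0.34) = 0.81990
  −0.07·ln(0.32) = 0.07976
H(P,Q) = 1.4378 nats.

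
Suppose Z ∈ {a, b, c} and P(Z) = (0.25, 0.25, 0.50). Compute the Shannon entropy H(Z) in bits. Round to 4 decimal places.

H(Z) = −Σ p·log₂ p.
  −(0.25)·log₂(0.25) = 0.50000
  −(0.25)·log₂(0.25) = 0.50000
  −(0.50)·log₂(0.50) = 0.50000
Sum: 0.50000 + 0.50000 + 0.50000 = 1.5000 bits.

1.5000 bits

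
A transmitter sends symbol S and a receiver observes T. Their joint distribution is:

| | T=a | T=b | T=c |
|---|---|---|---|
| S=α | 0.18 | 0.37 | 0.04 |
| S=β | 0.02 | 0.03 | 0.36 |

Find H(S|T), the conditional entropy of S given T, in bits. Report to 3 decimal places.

0.435 bits

Chain rule: H(S|T) = H(S,T) − H(T).
Marginals: p(S) = (0.5900, 0.4100), p(T) = (0.2000, 0.4000, 0.4000).
H(S,T) = 1.9571 bits; H(T) = 1.5219 bits.
H(S|T) = 1.9571 − 1.5219 = 0.435 bits.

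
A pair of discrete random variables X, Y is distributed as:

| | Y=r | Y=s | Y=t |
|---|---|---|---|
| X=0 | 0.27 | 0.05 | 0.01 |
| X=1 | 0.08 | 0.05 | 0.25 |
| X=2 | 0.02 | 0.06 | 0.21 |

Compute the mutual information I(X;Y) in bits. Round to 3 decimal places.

Marginals: p(X) = (0.3300, 0.3800, 0.2900), p(Y) = (0.3700, 0.1600, 0.4700).
I(X;Y) = Σ p(x,y)·log₂[p(x,y)/(p(x)p(y))].
  (0,r): 0.27·log₂(2.2113) = 0.3091
  (0,s): 0.05·log₂(0.9470) = -0.0039
  (0,t): 0.01·log₂(0.0645) = -0.0396
  (1,r): 0.08·log₂(0.5690) = -0.0651
  (1,s): 0.05·log₂(0.8224) = -0.0141
  (1,t): 0.25·log₂(1.3998) = 0.1213
  (2,r): 0.02·log₂(0.1864) = -0.0485
  (2,s): 0.06·log₂(1.2931) = 0.0223
  (2,t): 0.21·log₂(1.5407) = 0.1310
Sum = 0.412 bits.

0.412 bits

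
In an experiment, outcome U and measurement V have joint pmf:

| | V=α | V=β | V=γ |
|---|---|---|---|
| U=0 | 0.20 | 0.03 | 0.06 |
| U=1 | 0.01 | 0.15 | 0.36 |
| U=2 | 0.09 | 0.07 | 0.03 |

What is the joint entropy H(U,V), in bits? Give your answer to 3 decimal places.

2.600 bits

H(U,V) = −Σ p(x,y)·log₂ p(x,y) over all 9 cells.
  cell (0,α): −0.20·log₂0.20 = 0.4644
  cell (0,β): −0.03·log₂0.03 = 0.1518
  cell (0,γ): −0.06·log₂0.06 = 0.2435
  cell (1,α): −0.01·log₂0.01 = 0.0664
  cell (1,β): −0.15·log₂0.15 = 0.4105
  cell (1,γ): −0.36·log₂0.36 = 0.5306
  cell (2,α): −0.09·log₂0.09 = 0.3127
  cell (2,β): −0.07·log₂0.07 = 0.2686
  cell (2,γ): −0.03·log₂0.03 = 0.1518
Sum = 2.600 bits.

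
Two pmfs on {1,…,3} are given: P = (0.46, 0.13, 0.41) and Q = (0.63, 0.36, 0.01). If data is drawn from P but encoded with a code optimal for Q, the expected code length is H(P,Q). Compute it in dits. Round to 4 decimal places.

0.9700 dits

H(P,Q) = −Σ p·log₁₀ q.
  −0.46·log₁₀(0.63) = 0.09230
  −0.13·log₁₀(0.36) = 0.05768
  −0.41·log₁₀(0.01) = 0.82000
H(P,Q) = 0.9700 dits.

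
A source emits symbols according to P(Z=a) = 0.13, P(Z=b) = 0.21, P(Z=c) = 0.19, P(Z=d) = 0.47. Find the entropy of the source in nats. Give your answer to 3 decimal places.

1.263 nats

H(Z) = −Σ p·ln p.
  −(0.13)·ln(0.13) = 0.2652
  −(0.21)·ln(0.21) = 0.3277
  −(0.19)·ln(0.19) = 0.3155
  −(0.47)·ln(0.47) = 0.3549
Sum: 0.2652 + 0.3277 + 0.3155 + 0.3549 = 1.263 nats.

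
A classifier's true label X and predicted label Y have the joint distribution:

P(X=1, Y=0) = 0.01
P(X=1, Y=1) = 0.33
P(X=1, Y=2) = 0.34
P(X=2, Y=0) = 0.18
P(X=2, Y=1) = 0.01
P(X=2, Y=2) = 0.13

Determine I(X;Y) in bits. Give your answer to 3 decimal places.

Marginals: p(X) = (0.6800, 0.3200), p(Y) = (0.1900, 0.3400, 0.4700).
I(X;Y) = Σ p(x,y)·log₂[p(x,y)/(p(x)p(y))].
  (1,0): 0.01·log₂(0.0774) = -0.0369
  (1,1): 0.33·log₂(1.4273) = 0.1694
  (1,2): 0.34·log₂(1.0638) = 0.0304
  (2,0): 0.18·log₂(2.9605) = 0.2819
  (2,1): 0.01·log₂(0.0919) = -0.0344
  (2,2): 0.13·log₂(0.8644) = -0.0273
Sum = 0.383 bits.

0.383 bits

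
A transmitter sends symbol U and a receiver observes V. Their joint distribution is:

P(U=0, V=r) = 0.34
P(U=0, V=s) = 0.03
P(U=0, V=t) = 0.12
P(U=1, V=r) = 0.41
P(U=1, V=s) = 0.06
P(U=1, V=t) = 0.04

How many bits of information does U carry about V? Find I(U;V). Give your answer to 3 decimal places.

Marginals: p(U) = (0.4900, 0.5100), p(V) = (0.7500, 0.0900, 0.1600).
I(U;V) = Σ p(x,y)·log₂[p(x,y)/(p(x)p(y))].
  (0,r): 0.34·log₂(0.9252) = -0.0382
  (0,s): 0.03·log₂(0.6803) = -0.0167
  (0,t): 0.12·log₂(1.5306) = 0.0737
  (1,r): 0.41·log₂(1.0719) = 0.0411
  (1,s): 0.06·log₂(1.3072) = 0.0232
  (1,t): 0.04·log₂(0.4902) = -0.0411
Sum = 0.042 bits.

0.042 bits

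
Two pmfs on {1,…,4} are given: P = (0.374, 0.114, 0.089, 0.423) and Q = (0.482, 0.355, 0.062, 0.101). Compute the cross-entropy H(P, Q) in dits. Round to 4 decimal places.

0.6985 dits

H(P,Q) = −Σ p·log₁₀ q.
  −0.374·log₁₀(0.482) = 0.11854
  −0.114·log₁₀(0.355) = 0.05127
  −0.089·log₁₀(0.062) = 0.10748
  −0.423·log₁₀(0.101) = 0.42117
H(P,Q) = 0.6985 dits.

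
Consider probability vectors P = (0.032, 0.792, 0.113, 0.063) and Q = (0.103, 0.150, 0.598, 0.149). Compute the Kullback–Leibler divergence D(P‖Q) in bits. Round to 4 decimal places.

D(P‖Q) = Σ p·log₂(p/q).
  0.032·log₂(0.032/0.103) = -0.05397
  0.792·log₂(0.792/0.150) = 1.90123
  0.113·log₂(0.113/0.598) = -0.27163
  0.063·log₂(0.063/0.149) = -0.07824
D(P‖Q) = 1.4974 bits.

1.4974 bits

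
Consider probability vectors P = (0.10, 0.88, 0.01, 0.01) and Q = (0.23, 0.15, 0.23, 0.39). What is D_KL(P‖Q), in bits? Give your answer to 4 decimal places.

2.0280 bits

D(P‖Q) = Σ p·log₂(p/q).
  0.10·log₂(0.10/0.23) = -0.12016
  0.88·log₂(0.88/0.15) = 2.24624
  0.01·log₂(0.01/0.23) = -0.04524
  0.01·log₂(0.01/0.39) = -0.05285
D(P‖Q) = 2.0280 bits.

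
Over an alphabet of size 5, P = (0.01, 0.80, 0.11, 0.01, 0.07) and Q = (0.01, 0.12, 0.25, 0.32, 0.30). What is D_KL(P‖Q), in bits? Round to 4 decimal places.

1.8623 bits

D(P‖Q) = Σ p·log₂(p/q).
  0.01·log₂(0.01/0.01) = 0.00000
  0.80·log₂(0.80/0.12) = 2.18957
  0.11·log₂(0.11/0.25) = -0.13029
  0.01·log₂(0.01/0.32) = -0.05000
  0.07·log₂(0.07/0.30) = -0.14697
D(P‖Q) = 1.8623 bits.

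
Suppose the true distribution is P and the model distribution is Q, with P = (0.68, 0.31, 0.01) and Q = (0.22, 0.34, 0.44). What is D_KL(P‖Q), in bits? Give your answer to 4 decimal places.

D(P‖Q) = Σ p·log₂(p/q).
  0.68·log₂(0.68/0.22) = 1.10706
  0.31·log₂(0.31/0.34) = -0.04131
  0.01·log₂(0.01/0.44) = -0.05459
D(P‖Q) = 1.0112 bits.

1.0112 bits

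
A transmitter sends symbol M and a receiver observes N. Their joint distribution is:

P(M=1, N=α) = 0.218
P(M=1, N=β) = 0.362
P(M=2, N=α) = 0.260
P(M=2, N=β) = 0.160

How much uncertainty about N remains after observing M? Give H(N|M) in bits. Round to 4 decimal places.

0.9566 bits

Marginals: p(M) = (0.5800, 0.4200), p(N) = (0.4780, 0.5220).
H(N|M) = Σ p(M) · H(N|M=·).
  M=1: p=0.5800, H(N|M=1) = 0.9551
  M=2: p=0.4200, H(N|M=2) = 0.9587
Weighted sum = 0.9566 bits.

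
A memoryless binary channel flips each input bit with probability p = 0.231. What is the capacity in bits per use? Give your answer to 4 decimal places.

Binary symmetric channel: C = 1 − h₂(ε) where h₂ is the binary entropy function.
h₂(0.231) = −0.231·log₂0.231 − 0.769·log₂0.769 = 0.7798.
C = 1 − 0.7798 = 0.2202 bits per channel use.

0.2202 bits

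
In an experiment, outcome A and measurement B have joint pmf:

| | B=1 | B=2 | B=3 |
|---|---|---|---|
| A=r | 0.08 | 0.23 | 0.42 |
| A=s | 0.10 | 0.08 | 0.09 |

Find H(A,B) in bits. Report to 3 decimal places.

H(A,B) = −Σ p(x,y)·log₂ p(x,y) over all 6 cells.
  cell (r,1): −0.08·log₂0.08 = 0.2915
  cell (r,2): −0.23·log₂0.23 = 0.4877
  cell (r,3): −0.42·log₂0.42 = 0.5256
  cell (s,1): −0.10·log₂0.10 = 0.3322
  cell (s,2): −0.08·log₂0.08 = 0.2915
  cell (s,3): −0.09·log₂0.09 = 0.3127
Sum = 2.241 bits.

2.241 bits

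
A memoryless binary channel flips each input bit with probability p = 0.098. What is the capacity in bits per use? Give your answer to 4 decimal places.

0.5374 bits

Binary symmetric channel: C = 1 − h₂(ε) where h₂ is the binary entropy function.
h₂(0.098) = −0.098·log₂0.098 − 0.902·log₂0.902 = 0.4626.
C = 1 − 0.4626 = 0.5374 bits per channel use.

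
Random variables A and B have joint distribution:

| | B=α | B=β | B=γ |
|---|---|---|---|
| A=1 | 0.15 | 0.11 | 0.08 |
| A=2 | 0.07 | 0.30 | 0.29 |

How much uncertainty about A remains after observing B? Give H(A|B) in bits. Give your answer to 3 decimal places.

Chain rule: H(A|B) = H(A,B) − H(B).
Marginals: p(A) = (0.3400, 0.6600), p(B) = (0.2200, 0.4100, 0.3700).
H(A,B) = 2.3599 bits; H(B) = 1.5387 bits.
H(A|B) = 2.3599 − 1.5387 = 0.821 bits.

0.821 bits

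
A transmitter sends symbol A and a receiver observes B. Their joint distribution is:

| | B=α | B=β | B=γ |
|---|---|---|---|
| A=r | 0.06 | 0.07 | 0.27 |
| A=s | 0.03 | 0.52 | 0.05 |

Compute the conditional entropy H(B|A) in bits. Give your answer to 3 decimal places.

0.910 bits

Chain rule: H(B|A) = H(A,B) − H(A).
Marginals: p(A) = (0.4000, 0.6000), p(B) = (0.0900, 0.5900, 0.3200).
H(A,B) = 1.8806 bits; H(A) = 0.9710 bits.
H(B|A) = 1.8806 − 0.9710 = 0.910 bits.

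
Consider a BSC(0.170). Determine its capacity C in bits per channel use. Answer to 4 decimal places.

Binary symmetric channel: C = 1 − h₂(ε) where h₂ is the binary entropy function.
h₂(0.170) = −0.170·log₂0.170 − 0.830·log₂0.830 = 0.6577.
C = 1 − 0.6577 = 0.3423 bits per channel use.

0.3423 bits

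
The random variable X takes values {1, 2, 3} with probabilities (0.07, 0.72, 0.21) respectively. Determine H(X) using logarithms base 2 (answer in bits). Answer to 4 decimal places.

H(X) = −Σ p·log₂ p.
  −(0.07)·log₂(0.07) = 0.26856
  −(0.72)·log₂(0.72) = 0.34123
  −(0.21)·log₂(0.21) = 0.47282
Sum: 0.26856 + 0.34123 + 0.47282 = 1.0826 bits.

1.0826 bits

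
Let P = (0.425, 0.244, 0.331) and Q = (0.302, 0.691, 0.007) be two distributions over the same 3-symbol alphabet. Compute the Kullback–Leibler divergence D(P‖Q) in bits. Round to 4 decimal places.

D(P‖Q) = Σ p·log₂(p/q).
  0.425·log₂(0.425/0.302) = 0.20949
  0.244·log₂(0.244/0.691) = -0.36644
  0.331·log₂(0.331/0.007) = 1.84146
D(P‖Q) = 1.6845 bits.

1.6845 bits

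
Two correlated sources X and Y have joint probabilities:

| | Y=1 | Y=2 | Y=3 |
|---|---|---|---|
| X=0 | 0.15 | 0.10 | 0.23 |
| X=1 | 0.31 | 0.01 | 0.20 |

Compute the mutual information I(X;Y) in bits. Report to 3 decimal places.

Marginals: p(X) = (0.4800, 0.5200), p(Y) = (0.4600, 0.1100, 0.4300).
I(X;Y) = Σ p(x,y)·log₂[p(x,y)/(p(x)p(y))].
  (0,1): 0.15·log₂(0.6793) = -0.0837
  (0,2): 0.10·log₂(1.8939) = 0.0921
  (0,3): 0.23·log₂(1.1143) = 0.0359
  (1,1): 0.31·log₂(1.2960) = 0.1160
  (1,2): 0.01·log₂(0.1748) = -0.0252
  (1,3): 0.20·log₂(0.8945) = -0.0322
Sum = 0.103 bits.

0.103 bits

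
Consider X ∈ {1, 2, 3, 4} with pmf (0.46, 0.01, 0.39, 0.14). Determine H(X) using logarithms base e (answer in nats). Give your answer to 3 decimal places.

H(X) = −Σ p·ln p.
  −(0.46)·ln(0.46) = 0.3572
  −(0.01)·ln(0.01) = 0.0461
  −(0.39)·ln(0.39) = 0.3672
  −(0.14)·ln(0.14) = 0.2753
Sum: 0.3572 + 0.0461 + 0.3672 + 0.2753 = 1.046 nats.

1.046 nats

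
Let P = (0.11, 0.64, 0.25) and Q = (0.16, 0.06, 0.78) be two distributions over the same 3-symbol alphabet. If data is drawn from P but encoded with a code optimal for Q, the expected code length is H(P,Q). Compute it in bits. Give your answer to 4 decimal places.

2.9781 bits

H(P,Q) = −Σ p·log₂ q.
  −0.11·log₂(0.16) = 0.29082
  −0.64·log₂(0.06) = 2.59769
  −0.25·log₂(0.78) = 0.08961
H(P,Q) = 2.9781 bits.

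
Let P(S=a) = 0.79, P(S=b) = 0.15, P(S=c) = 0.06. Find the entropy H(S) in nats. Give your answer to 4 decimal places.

0.6396 nats

H(S) = −Σ p·ln p.
  −(0.79)·ln(0.79) = 0.18622
  −(0.15)·ln(0.15) = 0.28457
  −(0.06)·ln(0.06) = 0.16880
Sum: 0.18622 + 0.28457 + 0.16880 = 0.6396 nats.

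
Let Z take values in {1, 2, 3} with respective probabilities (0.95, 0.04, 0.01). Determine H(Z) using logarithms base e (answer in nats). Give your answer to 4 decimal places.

0.2235 nats

H(Z) = −Σ p·ln p.
  −(0.95)·ln(0.95) = 0.04873
  −(0.04)·ln(0.04) = 0.12876
  −(0.01)·ln(0.01) = 0.04605
Sum: 0.04873 + 0.12876 + 0.04605 = 0.2235 nats.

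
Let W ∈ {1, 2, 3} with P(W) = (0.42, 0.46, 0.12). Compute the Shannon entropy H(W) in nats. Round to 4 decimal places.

H(W) = −Σ p·ln p.
  −(0.42)·ln(0.42) = 0.36435
  −(0.46)·ln(0.46) = 0.35720
  −(0.12)·ln(0.12) = 0.25443
Sum: 0.36435 + 0.35720 + 0.25443 = 0.9760 nats.

0.9760 nats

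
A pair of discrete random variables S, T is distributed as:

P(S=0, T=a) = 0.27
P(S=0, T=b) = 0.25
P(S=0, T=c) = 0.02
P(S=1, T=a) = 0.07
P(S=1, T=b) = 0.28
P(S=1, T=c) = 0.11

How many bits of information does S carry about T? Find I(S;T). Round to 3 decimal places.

0.137 bits

Marginals: p(S) = (0.5400, 0.4600), p(T) = (0.3400, 0.5300, 0.1300).
I(S;T) = H(S) + H(T) − H(S,T).
H(S) = 0.9954, H(T) = 1.3973, H(S,T) = 2.2560.
I(S;T) = 0.9954 + 1.3973 − 2.2560 = 0.137 bits.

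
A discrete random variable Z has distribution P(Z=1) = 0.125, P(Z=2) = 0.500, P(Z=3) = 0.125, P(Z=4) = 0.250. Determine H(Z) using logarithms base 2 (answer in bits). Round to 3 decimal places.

H(Z) = −Σ p·log₂ p.
  −(0.125)·log₂(0.125) = 0.3750
  −(0.500)·log₂(0.500) = 0.5000
  −(0.125)·log₂(0.125) = 0.3750
  −(0.250)·log₂(0.250) = 0.5000
Sum: 0.3750 + 0.5000 + 0.3750 + 0.5000 = 1.750 bits.

1.750 bits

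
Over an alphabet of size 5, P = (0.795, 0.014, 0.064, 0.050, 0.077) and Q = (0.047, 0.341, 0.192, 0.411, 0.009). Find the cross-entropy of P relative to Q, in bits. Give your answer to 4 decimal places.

4.2684 bits

H(P,Q) = −Σ p·log₂ q.
  −0.795·log₂(0.047) = 3.50690
  −0.014·log₂(0.341) = 0.02173
  −0.064·log₂(0.192) = 0.15237
  −0.050·log₂(0.411) = 0.06414
  −0.077·log₂(0.009) = 0.52328
H(P,Q) = 4.2684 bits.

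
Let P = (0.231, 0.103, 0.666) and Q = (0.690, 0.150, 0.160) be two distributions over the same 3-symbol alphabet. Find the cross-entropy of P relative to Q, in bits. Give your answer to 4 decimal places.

2.1664 bits

H(P,Q) = −Σ p·log₂ q.
  −0.231·log₂(0.690) = 0.12366
  −0.103·log₂(0.150) = 0.28191
  −0.666·log₂(0.160) = 1.76081
H(P,Q) = 2.1664 bits.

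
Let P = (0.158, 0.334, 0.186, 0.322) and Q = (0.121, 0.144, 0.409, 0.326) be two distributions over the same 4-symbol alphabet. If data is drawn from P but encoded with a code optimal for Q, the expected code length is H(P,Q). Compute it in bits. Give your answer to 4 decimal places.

H(P,Q) = −Σ p·log₂ q.
  −0.158·log₂(0.121) = 0.48141
  −0.334·log₂(0.144) = 0.93382
  −0.186·log₂(0.409) = 0.23991
  −0.322·log₂(0.326) = 0.52069
H(P,Q) = 2.1758 bits.

2.1758 bits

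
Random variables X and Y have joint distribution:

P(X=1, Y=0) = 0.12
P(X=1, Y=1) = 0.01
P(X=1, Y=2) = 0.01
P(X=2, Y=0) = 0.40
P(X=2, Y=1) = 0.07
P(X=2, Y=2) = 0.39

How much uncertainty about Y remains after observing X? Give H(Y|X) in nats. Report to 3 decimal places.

0.861 nats

Chain rule: H(Y|X) = H(X,Y) − H(X).
Marginals: p(X) = (0.1400, 0.8600), p(Y) = (0.5200, 0.0800, 0.4000).
H(X,Y) = 1.2664 nats; H(X) = 0.4050 nats.
H(Y|X) = 1.2664 − 0.4050 = 0.861 nats.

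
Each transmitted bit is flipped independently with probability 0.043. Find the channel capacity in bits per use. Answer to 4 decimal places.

0.7441 bits

Binary symmetric channel: C = 1 − h₂(ε) where h₂ is the binary entropy function.
h₂(0.043) = −0.043·log₂0.043 − 0.957·log₂0.957 = 0.2559.
C = 1 − 0.2559 = 0.7441 bits per channel use.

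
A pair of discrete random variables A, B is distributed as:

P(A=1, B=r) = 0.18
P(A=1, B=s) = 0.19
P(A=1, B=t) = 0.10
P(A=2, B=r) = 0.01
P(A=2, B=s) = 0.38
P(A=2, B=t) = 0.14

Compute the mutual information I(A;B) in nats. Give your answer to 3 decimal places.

Marginals: p(A) = (0.4700, 0.5300), p(B) = (0.1900, 0.5700, 0.2400).
I(A;B) = Σ p(x,y)·ln[p(x,y)/(p(x)p(y))].
  (1,r): 0.18·ln(2.0157) = 0.1262
  (1,s): 0.19·ln(0.7092) = -0.0653
  (1,t): 0.10·ln(0.8865) = -0.0120
  (2,r): 0.01·ln(0.0993) = -0.0231
  (2,s): 0.38·ln(1.2579) = 0.0872
  (2,t): 0.14·ln(1.1006) = 0.0134
Sum = 0.126 nats.

0.126 nats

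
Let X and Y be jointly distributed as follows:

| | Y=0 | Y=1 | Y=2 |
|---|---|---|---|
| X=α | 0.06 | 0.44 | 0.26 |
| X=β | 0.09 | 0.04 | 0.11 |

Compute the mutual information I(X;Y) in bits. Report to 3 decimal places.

0.126 bits

Marginals: p(X) = (0.7600, 0.2400), p(Y) = (0.1500, 0.4800, 0.3700).
I(X;Y) = Σ p(x,y)·log₂[p(x,y)/(p(x)p(y))].
  (α,0): 0.06·log₂(0.5263) = -0.0556
  (α,1): 0.44·log₂(1.2061) = 0.1190
  (α,2): 0.26·log₂(0.9246) = -0.0294
  (β,0): 0.09·log₂(2.5000) = 0.1190
  (β,1): 0.04·log₂(0.3472) = -0.0610
  (β,2): 0.11·log₂(1.2387) = 0.0340
Sum = 0.126 bits.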